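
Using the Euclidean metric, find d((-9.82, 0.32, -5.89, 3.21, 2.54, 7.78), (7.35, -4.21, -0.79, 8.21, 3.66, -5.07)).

√(Σ(x_i - y_i)²) = √((-9.82 - 7.35)² + (0.32 - (-4.21))² + (-5.89 - (-0.79))² + (3.21 - 8.21)² + (2.54 - 3.66)² + (7.78 - (-5.07))²)
= √((-17.17)² + 4.53² + (-5.1)² + (-5)² + (-1.12)² + 12.85²) = √(294.8089 + 20.5209 + 26.01 + 25 + 1.2544 + 165.1225) = √532.7167 ≈ 23.0807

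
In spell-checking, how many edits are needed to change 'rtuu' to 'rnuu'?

Let D[i][j] be the edit distance between the first i characters of 'rtuu' and the first j characters of 'rnuu', with D[i][0] = i, D[0][j] = j, and D[i][j] = D[i-1][j-1] if the characters match, else 1 + min(D[i-1][j], D[i][j-1], D[i-1][j-1]). Filling the table (rows: prefixes of 'rtuu', columns: prefixes of 'rnuu'):
     ε  r  n  u  u
  ε  0  1  2  3  4
  r  1  0  1  2  3
  t  2  1  1  2  3
  u  3  2  2  1  2
  u  4  3  3  2  1
The bottom-right entry gives D[4][4] = 1, so no sequence of fewer than 1 edit works. Backtracking through the table gives one optimal edit sequence (1 edit):
  rtuu → rnuu (sub t→n @2)
Edit distance = 1.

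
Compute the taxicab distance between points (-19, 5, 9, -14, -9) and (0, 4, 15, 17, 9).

Σ|x_i - y_i| = |-19 - 0| + |5 - 4| + |9 - 15| + |-14 - 17| + |-9 - 9| = 19 + 1 + 6 + 31 + 18 = 75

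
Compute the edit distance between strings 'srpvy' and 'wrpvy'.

Let D[i][j] be the edit distance between the first i characters of 'srpvy' and the first j characters of 'wrpvy', with D[i][0] = i, D[0][j] = j, and D[i][j] = D[i-1][j-1] if the characters match, else 1 + min(D[i-1][j], D[i][j-1], D[i-1][j-1]). Filling the table (rows: prefixes of 'srpvy', columns: prefixes of 'wrpvy'):
     ε  w  r  p  v  y
  ε  0  1  2  3  4  5
  s  1  1  2  3  4  5
  r  2  2  1  2  3  4
  p  3  3  2  1  2  3
  v  4  4  3  2  1  2
  y  5  5  4  3  2  1
The bottom-right entry gives D[5][5] = 1, so no sequence of fewer than 1 edit works. Backtracking through the table gives one optimal edit sequence (1 edit):
  srpvy → wrpvy (sub s→w @1)
Edit distance = 1.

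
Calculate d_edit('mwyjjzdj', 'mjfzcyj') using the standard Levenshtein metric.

Let D[i][j] be the edit distance between the first i characters of 'mwyjjzdj' and the first j characters of 'mjfzcyj', with D[i][0] = i, D[0][j] = j, and D[i][j] = D[i-1][j-1] if the characters match, else 1 + min(D[i-1][j], D[i][j-1], D[i-1][j-1]). Filling the table (rows: prefixes of 'mwyjjzdj', columns: prefixes of 'mjfzcyj'):
     ε  m  j  f  z  c  y  j
  ε  0  1  2  3  4  5  6  7
  m  1  0  1  2  3  4  5  6
  w  2  1  1  2  3  4  5  6
  y  3  2  2  2  3  4  4  5
  j  4  3  2  3  3  4  5  4
  j  5  4  3  3  4  4  5  5
  z  6  5  4  4  3  4  5  6
  d  7  6  5  5  4  4  5  6
  j  8  7  6  6  5  5  5  5
The bottom-right entry gives D[8][7] = 5, so no sequence of fewer than 5 edits works. Backtracking through the table gives one optimal edit sequence (5 edits):
  mwyjjzdj → myjjzdj (del w @2)
  myjjzdj → mjjzdj (del y @2)
  mjjzdj → mjfzdj (sub j→f @3)
  mjfzdj → mjfzcdj (ins c @5)
  mjfzcdj → mjfzcyj (sub d→y @6)
Edit distance = 5.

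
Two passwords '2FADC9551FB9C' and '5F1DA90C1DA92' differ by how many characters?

Differing positions: 1, 3, 5, 7, 8, 10, 11, 13. Hamming distance = 8.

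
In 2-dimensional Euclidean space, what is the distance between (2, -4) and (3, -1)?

√(Σ(x_i - y_i)²) = √((2 - 3)² + (-4 - (-1))²)
= √((-1)² + (-3)²) = √(1 + 9) = √10 ≈ 3.1623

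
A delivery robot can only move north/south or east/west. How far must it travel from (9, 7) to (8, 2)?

Σ|x_i - y_i| = |9 - 8| + |7 - 2| = 1 + 5 = 6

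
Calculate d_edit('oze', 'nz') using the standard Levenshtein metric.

Let D[i][j] be the edit distance between the first i characters of 'oze' and the first j characters of 'nz', with D[i][0] = i, D[0][j] = j, and D[i][j] = D[i-1][j-1] if the characters match, else 1 + min(D[i-1][j], D[i][j-1], D[i-1][j-1]). Filling the table (rows: prefixes of 'oze', columns: prefixes of 'nz'):
     ε  n  z
  ε  0  1  2
  o  1  1  2
  z  2  2  1
  e  3  3  2
The bottom-right entry gives D[3][2] = 2, so no sequence of fewer than 2 edits works. Backtracking through the table gives one optimal edit sequence (2 edits):
  oze → nze (sub o→n @1)
  nze → nz (del e @3)
Edit distance = 2.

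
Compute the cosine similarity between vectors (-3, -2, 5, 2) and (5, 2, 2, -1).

With u = (-3, -2, 5, 2), v = (5, 2, 2, -1):
u·v = (-3)·5 + (-2)·2 + 5·2 + 2·(-1) = (-15) + (-4) + 10 + (-2) = -11.
|u| = √((-3)² + (-2)² + 5² + 2²) = √42, |v| = √(5² + 2² + 2² + (-1)²) = √34, so |u||v| = √(42·34) = √1428.
cos θ = (u·v)/(|u||v|) = -11/√1428 ≈ -0.2911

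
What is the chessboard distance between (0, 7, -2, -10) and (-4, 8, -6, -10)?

max(|x_i - y_i|) = max(|0 - (-4)|, |7 - 8|, |-2 - (-6)|, |-10 - (-10)|) = max(4, 1, 4, 0) = 4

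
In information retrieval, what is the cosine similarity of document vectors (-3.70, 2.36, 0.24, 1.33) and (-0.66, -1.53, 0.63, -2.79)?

With u = (-3.70, 2.36, 0.24, 1.33), v = (-0.66, -1.53, 0.63, -2.79):
u·v = (-3.7)·(-0.66) + 2.36·(-1.53) + 0.24·0.63 + 1.33·(-2.79) = 2.442 + (-3.6108) + 0.1512 + (-3.7107) = -4.7283.
|u| = √((-3.7)² + 2.36² + 0.24² + 1.33²) = √(13.69 + 5.5696 + 0.0576 + 1.7689) = √21.0861, |v| = √((-0.66)² + (-1.53)² + 0.63² + (-2.79)²) = √(0.4356 + 2.3409 + 0.3969 + 7.7841) = √10.9575.
cos θ = (u·v)/(|u||v|) = -4.7283/(√21.0861·√10.9575) ≈ -0.3111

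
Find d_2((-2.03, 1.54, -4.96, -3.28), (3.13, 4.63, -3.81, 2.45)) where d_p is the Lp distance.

(Σ|x_i - y_i|^2)^(1/2) = (|-2.03 - 3.13|^2 + |1.54 - 4.63|^2 + |-4.96 - (-3.81)|^2 + |-3.28 - 2.45|^2)^(1/2)
= (5.16^2 + 3.09^2 + 1.15^2 + 5.73^2)^(1/2) = (26.6256 + 9.5481 + 1.3225 + 32.8329)^(1/2) = (70.3291)^(1/2) ≈ 8.3862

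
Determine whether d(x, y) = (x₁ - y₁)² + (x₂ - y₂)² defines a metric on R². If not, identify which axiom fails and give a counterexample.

No. The squared Euclidean distance fails the triangle inequality. Counterexample: x = (0, 0), y = (1, 1), z = (2, 2). d(x,z) = 2² + 2² = 8, but d(x,y) + d(y,z) = (1² + 1²) + (1² + 1²) = 2 + 2 = 4. Since 8 > 4, the triangle inequality is violated. (Note: √d, the ordinary Euclidean distance, IS a metric.)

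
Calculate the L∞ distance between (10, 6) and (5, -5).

max(|x_i - y_i|) = max(|10 - 5|, |6 - (-5)|) = max(5, 11) = 11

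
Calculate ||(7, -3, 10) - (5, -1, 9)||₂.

√(Σ(x_i - y_i)²) = √((7 - 5)² + (-3 - (-1))² + (10 - 9)²)
= √(2² + (-2)² + 1²) = √(4 + 4 + 1) = √9 = 3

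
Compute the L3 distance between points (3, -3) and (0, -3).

(Σ|x_i - y_i|^3)^(1/3) = (|3 - 0|^3 + |-3 - (-3)|^3)^(1/3)
= (3^3 + 0^3)^(1/3) = (27 + 0)^(1/3) = (27)^(1/3) = 3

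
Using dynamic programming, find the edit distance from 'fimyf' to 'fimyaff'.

Let D[i][j] be the edit distance between the first i characters of 'fimyf' and the first j characters of 'fimyaff', with D[i][0] = i, D[0][j] = j, and D[i][j] = D[i-1][j-1] if the characters match, else 1 + min(D[i-1][j], D[i][j-1], D[i-1][j-1]). Filling the table (rows: prefixes of 'fimyf', columns: prefixes of 'fimyaff'):
     ε  f  i  m  y  a  f  f
  ε  0  1  2  3  4  5  6  7
  f  1  0  1  2  3  4  5  6
  i  2  1  0  1  2  3  4  5
  m  3  2  1  0  1  2  3  4
  y  4  3  2  1  0  1  2  3
  f  5  4  3  2  1  1  1  2
The bottom-right entry gives D[5][7] = 2, so no sequence of fewer than 2 edits works. Backtracking through the table gives one optimal edit sequence (2 edits):
  fimyf → fimyaf (ins a @5)
  fimyaf → fimyaff (ins f @6)
Edit distance = 2.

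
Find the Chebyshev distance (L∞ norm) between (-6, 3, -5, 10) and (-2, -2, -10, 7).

max(|x_i - y_i|) = max(|-6 - (-2)|, |3 - (-2)|, |-5 - (-10)|, |10 - 7|) = max(4, 5, 5, 3) = 5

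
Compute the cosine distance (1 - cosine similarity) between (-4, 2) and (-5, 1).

With u = (-4, 2), v = (-5, 1):
u·v = (-4)·(-5) + 2·1 = 20 + 2 = 22.
|u| = √((-4)² + 2²) = √20, |v| = √((-5)² + 1²) = √26, so |u||v| = √(20·26) = √520.
cos θ = (u·v)/(|u||v|) = 22/√520 ≈ 0.9648
Cosine distance = 1 - cos θ ≈ 1 - 0.9648 = 0.0352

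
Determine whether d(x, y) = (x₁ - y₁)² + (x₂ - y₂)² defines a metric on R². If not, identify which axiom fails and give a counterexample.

No. The squared Euclidean distance fails the triangle inequality. Counterexample: x = (0, 0), y = (4, 2), z = (8, 4). d(x,z) = 8² + 4² = 80, but d(x,y) + d(y,z) = (4² + 2²) + (4² + 2²) = 20 + 20 = 40. Since 80 > 40, the triangle inequality is violated. (Note: √d, the ordinary Euclidean distance, IS a metric.)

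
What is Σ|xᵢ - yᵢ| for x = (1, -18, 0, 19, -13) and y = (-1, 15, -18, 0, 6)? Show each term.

Σ|x_i - y_i| = |1 - (-1)| + |-18 - 15| + |0 - (-18)| + |19 - 0| + |-13 - 6| = 2 + 33 + 18 + 19 + 19 = 91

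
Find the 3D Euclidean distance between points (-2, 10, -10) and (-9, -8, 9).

√(Σ(x_i - y_i)²) = √((-2 - (-9))² + (10 - (-8))² + (-10 - 9)²)
= √(7² + 18² + (-19)²) = √(49 + 324 + 361) = √734 ≈ 27.0924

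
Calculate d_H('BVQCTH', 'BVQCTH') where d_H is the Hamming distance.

Differing positions: none. Hamming distance = 0.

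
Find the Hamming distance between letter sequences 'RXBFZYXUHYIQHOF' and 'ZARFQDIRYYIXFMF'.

Differing positions: 1, 2, 3, 5, 6, 7, 8, 9, 12, 13, 14. Hamming distance = 11.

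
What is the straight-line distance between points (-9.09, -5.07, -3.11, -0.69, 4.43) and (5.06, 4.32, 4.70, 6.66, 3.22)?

√(Σ(x_i - y_i)²) = √((-9.09 - 5.06)² + (-5.07 - 4.32)² + (-3.11 - 4.7)² + (-0.69 - 6.66)² + (4.43 - 3.22)²)
= √((-14.15)² + (-9.39)² + (-7.81)² + (-7.35)² + 1.21²) = √(200.2225 + 88.1721 + 60.9961 + 54.0225 + 1.4641) = √404.8773 ≈ 20.1216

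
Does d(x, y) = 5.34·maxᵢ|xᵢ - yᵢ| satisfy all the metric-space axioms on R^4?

Yes. The L∞ (Chebyshev) norm induces a metric on R^4, and multiplying a metric by a positive constant 5.34 > 0 preserves all four axioms: non-negativity (5.34·||x-y|| ≥ 0), identity (5.34·||x-y|| = 0 ⟺ ||x-y|| = 0 ⟺ x = y), symmetry (||x-y|| = ||y-x||), and the triangle inequality (5.34·||x-z|| ≤ 5.34·||x-y|| + 5.34·||y-z||). So d is a metric.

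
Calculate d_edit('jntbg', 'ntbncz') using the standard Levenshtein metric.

Let D[i][j] be the edit distance between the first i characters of 'jntbg' and the first j characters of 'ntbncz', with D[i][0] = i, D[0][j] = j, and D[i][j] = D[i-1][j-1] if the characters match, else 1 + min(D[i-1][j], D[i][j-1], D[i-1][j-1]). Filling the table (rows: prefixes of 'jntbg', columns: prefixes of 'ntbncz'):
     ε  n  t  b  n  c  z
  ε  0  1  2  3  4  5  6
  j  1  1  2  3  4  5  6
  n  2  1  2  3  3  4  5
  t  3  2  1  2  3  4  5
  b  4  3  2  1  2  3  4
  g  5  4  3  2  2  3  4
The bottom-right entry gives D[5][6] = 4, so no sequence of fewer than 4 edits works. Backtracking through the table gives one optimal edit sequence (4 edits):
  jntbg → ntbg (del j @1)
  ntbg → ntbng (ins n @4)
  ntbng → ntbncg (ins c @5)
  ntbncg → ntbncz (sub g→z @6)
Edit distance = 4.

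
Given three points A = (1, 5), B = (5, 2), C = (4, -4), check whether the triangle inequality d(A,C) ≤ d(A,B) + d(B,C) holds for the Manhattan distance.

d(A,B) = 4 + 3 = 7, d(B,C) = 1 + 6 = 7, d(A,C) = 3 + 9 = 12.
d(A,C) = 12 ≤ 7 + 7 = 14. Triangle inequality is satisfied.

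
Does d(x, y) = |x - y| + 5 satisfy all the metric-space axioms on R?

No. d fails identity of indiscernibles (specifically d(x,x) = 0): d(-2, -2) = |-2 - (-2)| + 5 = 0 + 5 = 5 ≠ 0.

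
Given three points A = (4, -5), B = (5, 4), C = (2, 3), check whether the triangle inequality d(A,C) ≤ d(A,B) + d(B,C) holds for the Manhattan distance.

d(A,B) = 1 + 9 = 10, d(B,C) = 3 + 1 = 4, d(A,C) = 2 + 8 = 10.
d(A,C) = 10 ≤ 10 + 4 = 14. Triangle inequality is satisfied.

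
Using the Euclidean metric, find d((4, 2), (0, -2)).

√(Σ(x_i - y_i)²) = √((4 - 0)² + (2 - (-2))²)
= √(4² + 4²) = √(16 + 16) = √32 ≈ 5.6569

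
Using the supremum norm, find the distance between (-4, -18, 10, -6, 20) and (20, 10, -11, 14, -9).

max(|x_i - y_i|) = max(|-4 - 20|, |-18 - 10|, |10 - (-11)|, |-6 - 14|, |20 - (-9)|) = max(24, 28, 21, 20, 29) = 29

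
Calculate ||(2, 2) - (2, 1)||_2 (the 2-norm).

(Σ|x_i - y_i|^2)^(1/2) = (|2 - 2|^2 + |2 - 1|^2)^(1/2)
= (0^2 + 1^2)^(1/2) = (0 + 1)^(1/2) = (1)^(1/2) = 1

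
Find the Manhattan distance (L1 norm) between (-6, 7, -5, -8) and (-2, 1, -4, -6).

Σ|x_i - y_i| = |-6 - (-2)| + |7 - 1| + |-5 - (-4)| + |-8 - (-6)| = 4 + 6 + 1 + 2 = 13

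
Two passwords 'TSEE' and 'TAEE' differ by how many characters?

Differing positions: 2. Hamming distance = 1.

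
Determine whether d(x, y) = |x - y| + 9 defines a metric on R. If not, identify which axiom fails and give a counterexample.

No. d fails identity of indiscernibles (specifically d(x,x) = 0): d(-6, -6) = |-6 - (-6)| + 9 = 0 + 9 = 9 ≠ 0.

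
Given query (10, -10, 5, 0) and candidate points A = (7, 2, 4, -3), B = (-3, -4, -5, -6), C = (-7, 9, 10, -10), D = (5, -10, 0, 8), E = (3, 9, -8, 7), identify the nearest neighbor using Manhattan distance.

Distances: d(A) = 19, d(B) = 35, d(C) = 51, d(D) = 18, d(E) = 46. Nearest: D = (5, -10, 0, 8) with distance 18.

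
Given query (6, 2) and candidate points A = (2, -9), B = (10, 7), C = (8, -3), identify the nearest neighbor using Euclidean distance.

Distances: d(A) ≈ 11.7047, d(B) ≈ 6.4031, d(C) ≈ 5.3852. Nearest: C = (8, -3) with distance 5.3852.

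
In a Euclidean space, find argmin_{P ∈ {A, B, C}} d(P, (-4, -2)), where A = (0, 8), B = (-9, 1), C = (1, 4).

Distances: d(A) ≈ 10.7703, d(B) ≈ 5.831, d(C) ≈ 7.8102. Nearest: B = (-9, 1) with distance 5.831.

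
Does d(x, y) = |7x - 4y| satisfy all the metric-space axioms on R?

No. d fails symmetry: d(9, 8) = |7·9 - 4·8| = |31| = 31, but d(8, 9) = |7·8 - 4·9| = |20| = 20. Since 31 ≠ 20, d(x,y) ≠ d(y,x) in general.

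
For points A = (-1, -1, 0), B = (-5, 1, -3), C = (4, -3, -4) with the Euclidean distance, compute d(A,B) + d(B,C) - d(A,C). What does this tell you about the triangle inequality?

d(A,B) = √(4² + 2² + 3²) = √29 ≈ 5.3852, d(B,C) = √(9² + 4² + 1²) = √98 ≈ 9.8995, d(A,C) = √(5² + 2² + 4²) = √45 ≈ 6.7082.
d(A,B) + d(B,C) - d(A,C) = 5.3852 + 9.8995 - 6.7082 = 15.2847 - 6.7082 = 8.5765 (to 4 decimal places). This is ≥ 0, so the triangle inequality holds for these points.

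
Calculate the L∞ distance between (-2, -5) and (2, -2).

max(|x_i - y_i|) = max(|-2 - 2|, |-5 - (-2)|) = max(4, 3) = 4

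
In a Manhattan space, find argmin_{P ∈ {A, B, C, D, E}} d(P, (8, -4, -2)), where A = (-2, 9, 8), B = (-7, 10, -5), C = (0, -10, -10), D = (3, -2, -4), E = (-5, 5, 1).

Distances: d(A) = 33, d(B) = 32, d(C) = 22, d(D) = 9, d(E) = 25. Nearest: D = (3, -2, -4) with distance 9.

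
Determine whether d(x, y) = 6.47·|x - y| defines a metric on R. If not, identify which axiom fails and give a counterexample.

Yes. Since |x - y| is a metric on R and 6.47 > 0, the positive scalar multiple 6.47·|x - y| is also a metric: scaling by a positive constant preserves non-negativity, identity (d=0 ⟺ |x-y|=0 ⟺ x=y), symmetry, and the triangle inequality.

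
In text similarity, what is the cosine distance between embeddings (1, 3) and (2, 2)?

With u = (1, 3), v = (2, 2):
u·v = 1·2 + 3·2 = 2 + 6 = 8.
|u| = √(1² + 3²) = √10, |v| = √(2² + 2²) = √8, so |u||v| = √(10·8) = √80.
cos θ = (u·v)/(|u||v|) = 8/√80 ≈ 0.8944
Cosine distance = 1 - cos θ ≈ 1 - 0.8944 = 0.1056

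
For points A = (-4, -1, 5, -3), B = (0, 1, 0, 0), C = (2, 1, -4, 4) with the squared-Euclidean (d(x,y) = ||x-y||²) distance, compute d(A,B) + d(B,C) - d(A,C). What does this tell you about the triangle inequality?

d(A,B) = 4² + 2² + 5² + 3² = 54, d(B,C) = 2² + 0² + 4² + 4² = 36, d(A,C) = 6² + 2² + 9² + 7² = 170.
d(A,B) + d(B,C) - d(A,C) = 54 + 36 - 170 = 90 - 170 = -80. This is < 0, so the triangle inequality FAILS for these points (squared-Euclidean is not a metric).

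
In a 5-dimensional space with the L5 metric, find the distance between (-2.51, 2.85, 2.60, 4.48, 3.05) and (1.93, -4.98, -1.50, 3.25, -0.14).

(Σ|x_i - y_i|^5)^(1/5) = (|-2.51 - 1.93|^5 + |2.85 - (-4.98)|^5 + |2.6 - (-1.5)|^5 + |4.48 - 3.25|^5 + |3.05 - (-0.14)|^5)^(1/5)
= (4.44^5 + 7.83^5 + 4.1^5 + 1.23^5 + 3.19^5)^(1/5) ≈ (1725.4996 + 29431.2569 + 1158.562 + 2.8153 + 330.3341)^(1/5) = (32648.4679)^(1/5) ≈ 7.9942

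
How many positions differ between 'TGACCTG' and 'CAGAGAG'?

Differing positions: 1, 2, 3, 4, 5, 6. Hamming distance = 6.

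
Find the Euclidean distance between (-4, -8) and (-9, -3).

√(Σ(x_i - y_i)²) = √((-4 - (-9))² + (-8 - (-3))²)
= √(5² + (-5)²) = √(25 + 25) = √50 ≈ 7.0711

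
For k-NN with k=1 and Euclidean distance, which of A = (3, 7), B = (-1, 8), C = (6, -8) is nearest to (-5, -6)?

Distances: d(A) ≈ 15.2643, d(B) ≈ 14.5602, d(C) ≈ 11.1803. Nearest: C = (6, -8) with distance 11.1803.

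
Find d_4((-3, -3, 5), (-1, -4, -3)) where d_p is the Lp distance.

(Σ|x_i - y_i|^4)^(1/4) = (|-3 - (-1)|^4 + |-3 - (-4)|^4 + |5 - (-3)|^4)^(1/4)
= (2^4 + 1^4 + 8^4)^(1/4) = (16 + 1 + 4096)^(1/4) = (4113)^(1/4) ≈ 8.0083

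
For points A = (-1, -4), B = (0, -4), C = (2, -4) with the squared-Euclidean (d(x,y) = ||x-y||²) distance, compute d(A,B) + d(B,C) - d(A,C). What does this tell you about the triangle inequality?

d(A,B) = 1² + 0² = 1, d(B,C) = 2² + 0² = 4, d(A,C) = 3² + 0² = 9.
d(A,B) + d(B,C) - d(A,C) = 1 + 4 - 9 = 5 - 9 = -4. This is < 0, so the triangle inequality FAILS for these points (squared-Euclidean is not a metric).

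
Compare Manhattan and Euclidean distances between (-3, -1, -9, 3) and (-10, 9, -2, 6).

L1 = |-3 - (-10)| + |-1 - 9| + |-9 - (-2)| + |3 - 6| = 7 + 10 + 7 + 3 = 27
L2 = √(7² + 10² + 7² + 3²) = √207 ≈ 14.3875
L1 ≥ L2 always (equality iff movement is along one axis); L1 > L2 here.
Ratio L1/L2 = 27/√207 ≈ 1.8766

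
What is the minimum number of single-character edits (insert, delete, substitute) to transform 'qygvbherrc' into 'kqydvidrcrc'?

Let D[i][j] be the edit distance between the first i characters of 'qygvbherrc' and the first j characters of 'kqydvidrcrc', with D[i][0] = i, D[0][j] = j, and D[i][j] = D[i-1][j-1] if the characters match, else 1 + min(D[i-1][j], D[i][j-1], D[i-1][j-1]). Filling the table (rows: prefixes of 'qygvbherrc', columns: prefixes of 'kqydvidrcrc'):
     ε  k  q  y  d  v  i  d  r  c  r  c
  ε  0  1  2  3  4  5  6  7  8  9 10 11
  q  1  1  1  2  3  4  5  6  7  8  9 10
  y  2  2  2  1  2  3  4  5  6  7  8  9
  g  3  3  3  2  2  3  4  5  6  7  8  9
  v  4  4  4  3  3  2  3  4  5  6  7  8
  b  5  5  5  4  4  3  3  4  5  6  7  8
  h  6  6  6  5  5  4  4  4  5  6  7  8
  e  7  7  7  6  6  5  5  5  5  6  7  8
  r  8  8  8  7  7  6  6  6  5  6  6  7
  r  9  9  9  8  8  7  7  7  6  6  6  7
  c 10 10 10  9  9  8  8  8  7  6  7  6
The bottom-right entry gives D[10][11] = 6, so no sequence of fewer than 6 edits works. Backtracking through the table gives one optimal edit sequence (6 edits):
  qygvbherrc → kqygvbherrc (ins k @1)
  kqygvbherrc → kqydvbherrc (sub g→d @4)
  kqydvbherrc → kqydviherrc (sub b→i @6)
  kqydviherrc → kqydviderrc (sub h→d @7)
  kqydviderrc → kqydvidrrrc (sub e→r @8)
  kqydvidrrrc → kqydvidrcrc (sub r→c @9)
Edit distance = 6.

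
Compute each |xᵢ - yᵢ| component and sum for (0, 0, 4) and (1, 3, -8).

Σ|x_i - y_i| = |0 - 1| + |0 - 3| + |4 - (-8)| = 1 + 3 + 12 = 16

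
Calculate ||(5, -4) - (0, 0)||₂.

√(Σ(x_i - y_i)²) = √((5 - 0)² + (-4 - 0)²)
= √(5² + (-4)²) = √(25 + 16) = √41 ≈ 6.4031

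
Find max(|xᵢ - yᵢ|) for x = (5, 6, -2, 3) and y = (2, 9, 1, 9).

max(|x_i - y_i|) = max(|5 - 2|, |6 - 9|, |-2 - 1|, |3 - 9|) = max(3, 3, 3, 6) = 6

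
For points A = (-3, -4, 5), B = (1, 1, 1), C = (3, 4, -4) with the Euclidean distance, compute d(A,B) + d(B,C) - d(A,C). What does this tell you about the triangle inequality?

d(A,B) = √(4² + 5² + 4²) = √57 ≈ 7.5498, d(B,C) = √(2² + 3² + 5²) = √38 ≈ 6.1644, d(A,C) = √(6² + 8² + 9²) = √181 ≈ 13.4536.
d(A,B) + d(B,C) - d(A,C) = 7.5498 + 6.1644 - 13.4536 = 13.7142 - 13.4536 = 0.2606 (to 4 decimal places). This is ≥ 0, so the triangle inequality holds for these points.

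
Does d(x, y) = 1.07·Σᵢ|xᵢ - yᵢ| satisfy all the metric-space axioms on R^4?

Yes. The L1 (Manhattan) norm induces a metric on R^4, and multiplying a metric by a positive constant 1.07 > 0 preserves all four axioms: non-negativity (1.07·||x-y|| ≥ 0), identity (1.07·||x-y|| = 0 ⟺ ||x-y|| = 0 ⟺ x = y), symmetry (||x-y|| = ||y-x||), and the triangle inequality (1.07·||x-z|| ≤ 1.07·||x-y|| + 1.07·||y-z||). So d is a metric.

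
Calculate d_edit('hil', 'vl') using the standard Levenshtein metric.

Let D[i][j] be the edit distance between the first i characters of 'hil' and the first j characters of 'vl', with D[i][0] = i, D[0][j] = j, and D[i][j] = D[i-1][j-1] if the characters match, else 1 + min(D[i-1][j], D[i][j-1], D[i-1][j-1]). Filling the table (rows: prefixes of 'hil', columns: prefixes of 'vl'):
     ε  v  l
  ε  0  1  2
  h  1  1  2
  i  2  2  2
  l  3  3  2
The bottom-right entry gives D[3][2] = 2, so no sequence of fewer than 2 edits works. Backtracking through the table gives one optimal edit sequence (2 edits):
  hil → il (del h @1)
  il → vl (sub i→v @1)
Edit distance = 2.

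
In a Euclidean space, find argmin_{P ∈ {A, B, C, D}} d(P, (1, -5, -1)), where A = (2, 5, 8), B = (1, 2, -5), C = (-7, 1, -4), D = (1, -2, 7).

Distances: d(A) ≈ 13.4907, d(B) ≈ 8.0623, d(C) ≈ 10.4403, d(D) ≈ 8.544. Nearest: B = (1, 2, -5) with distance 8.0623.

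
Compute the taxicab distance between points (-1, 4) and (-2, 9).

Σ|x_i - y_i| = |-1 - (-2)| + |4 - 9| = 1 + 5 = 6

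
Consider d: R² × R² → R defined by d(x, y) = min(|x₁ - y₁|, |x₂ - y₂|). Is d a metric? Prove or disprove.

No. d fails identity of indiscernibles: take x = (1, 0) and y = (1, 7). Then d(x,y) = min(|1 - 1|, |0 - 7|) = min(0, 7) = 0, yet x ≠ y.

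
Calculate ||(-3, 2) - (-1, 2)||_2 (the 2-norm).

(Σ|x_i - y_i|^2)^(1/2) = (|-3 - (-1)|^2 + |2 - 2|^2)^(1/2)
= (2^2 + 0^2)^(1/2) = (4 + 0)^(1/2) = (4)^(1/2) = 2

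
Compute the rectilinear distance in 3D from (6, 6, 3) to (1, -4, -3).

Σ|x_i - y_i| = |6 - 1| + |6 - (-4)| + |3 - (-3)| = 5 + 10 + 6 = 21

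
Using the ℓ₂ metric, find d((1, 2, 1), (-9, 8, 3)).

√(Σ(x_i - y_i)²) = √((1 - (-9))² + (2 - 8)² + (1 - 3)²)
= √(10² + (-6)² + (-2)²) = √(100 + 36 + 4) = √140 ≈ 11.8322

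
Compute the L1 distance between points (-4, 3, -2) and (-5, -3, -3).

Σ|x_i - y_i| = |-4 - (-5)| + |3 - (-3)| + |-2 - (-3)| = 1 + 6 + 1 = 8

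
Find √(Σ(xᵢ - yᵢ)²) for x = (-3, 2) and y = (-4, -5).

√(Σ(x_i - y_i)²) = √((-3 - (-4))² + (2 - (-5))²)
= √(1² + 7²) = √(1 + 49) = √50 ≈ 7.0711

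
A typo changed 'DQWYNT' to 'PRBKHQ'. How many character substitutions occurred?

Differing positions: 1, 2, 3, 4, 5, 6. Hamming distance = 6.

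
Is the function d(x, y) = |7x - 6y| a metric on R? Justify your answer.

No. d fails symmetry: d(4, 1) = |7·4 - 6·1| = |22| = 22, but d(1, 4) = |7·1 - 6·4| = |-17| = 17. Since 22 ≠ 17, d(x,y) ≠ d(y,x) in general.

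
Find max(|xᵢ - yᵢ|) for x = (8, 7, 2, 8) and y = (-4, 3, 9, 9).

max(|x_i - y_i|) = max(|8 - (-4)|, |7 - 3|, |2 - 9|, |8 - 9|) = max(12, 4, 7, 1) = 12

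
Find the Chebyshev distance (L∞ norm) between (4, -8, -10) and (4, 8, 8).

max(|x_i - y_i|) = max(|4 - 4|, |-8 - 8|, |-10 - 8|) = max(0, 16, 18) = 18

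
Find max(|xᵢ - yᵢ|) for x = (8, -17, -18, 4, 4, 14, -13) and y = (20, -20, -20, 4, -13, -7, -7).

max(|x_i - y_i|) = max(|8 - 20|, |-17 - (-20)|, |-18 - (-20)|, |4 - 4|, |4 - (-13)|, |14 - (-7)|, |-13 - (-7)|) = max(12, 3, 2, 0, 17, 21, 6) = 21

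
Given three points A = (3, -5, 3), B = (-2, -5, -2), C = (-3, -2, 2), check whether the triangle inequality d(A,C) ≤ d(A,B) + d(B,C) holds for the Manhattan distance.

d(A,B) = 5 + 0 + 5 = 10, d(B,C) = 1 + 3 + 4 = 8, d(A,C) = 6 + 3 + 1 = 10.
d(A,C) = 10 ≤ 10 + 8 = 18. Triangle inequality is satisfied.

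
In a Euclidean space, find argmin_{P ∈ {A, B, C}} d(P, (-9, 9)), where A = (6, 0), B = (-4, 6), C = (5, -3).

Distances: d(A) ≈ 17.4929, d(B) ≈ 5.831, d(C) ≈ 18.4391. Nearest: B = (-4, 6) with distance 5.831.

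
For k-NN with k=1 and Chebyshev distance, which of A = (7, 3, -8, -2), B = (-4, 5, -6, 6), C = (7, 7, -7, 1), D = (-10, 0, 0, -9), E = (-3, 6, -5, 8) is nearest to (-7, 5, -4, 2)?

Distances: d(A) = 14, d(B) = 4, d(C) = 14, d(D) = 11, d(E) = 6. Nearest: B = (-4, 5, -6, 6) with distance 4.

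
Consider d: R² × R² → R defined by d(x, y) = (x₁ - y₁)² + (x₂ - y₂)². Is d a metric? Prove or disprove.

No. The squared Euclidean distance fails the triangle inequality. Counterexample: x = (0, 0), y = (3, 4), z = (6, 8). d(x,z) = 6² + 8² = 100, but d(x,y) + d(y,z) = (3² + 4²) + (3² + 4²) = 25 + 25 = 50. Since 100 > 50, the triangle inequality is violated. (Note: √d, the ordinary Euclidean distance, IS a metric.)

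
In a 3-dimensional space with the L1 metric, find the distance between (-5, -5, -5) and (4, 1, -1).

Σ|x_i - y_i| = |-5 - 4| + |-5 - 1| + |-5 - (-1)| = 9 + 6 + 4 = 19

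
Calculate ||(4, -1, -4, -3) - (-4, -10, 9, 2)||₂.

√(Σ(x_i - y_i)²) = √((4 - (-4))² + (-1 - (-10))² + (-4 - 9)² + (-3 - 2)²)
= √(8² + 9² + (-13)² + (-5)²) = √(64 + 81 + 169 + 25) = √339 ≈ 18.412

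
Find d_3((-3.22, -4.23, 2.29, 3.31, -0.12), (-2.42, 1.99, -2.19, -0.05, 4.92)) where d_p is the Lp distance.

(Σ|x_i - y_i|^3)^(1/3) = (|-3.22 - (-2.42)|^3 + |-4.23 - 1.99|^3 + |2.29 - (-2.19)|^3 + |3.31 - (-0.05)|^3 + |-0.12 - 4.92|^3)^(1/3)
= (0.8^3 + 6.22^3 + 4.48^3 + 3.36^3 + 5.04^3)^(1/3) ≈ (0.512 + 240.6418 + 89.9154 + 37.9331 + 128.0241)^(1/3) = (497.0264)^(1/3) ≈ 7.9212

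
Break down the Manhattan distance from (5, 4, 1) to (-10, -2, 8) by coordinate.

Σ|x_i - y_i| = |5 - (-10)| + |4 - (-2)| + |1 - 8| = 15 + 6 + 7 = 28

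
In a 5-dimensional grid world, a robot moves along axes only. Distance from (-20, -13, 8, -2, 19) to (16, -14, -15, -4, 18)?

Σ|x_i - y_i| = |-20 - 16| + |-13 - (-14)| + |8 - (-15)| + |-2 - (-4)| + |19 - 18| = 36 + 1 + 23 + 2 + 1 = 63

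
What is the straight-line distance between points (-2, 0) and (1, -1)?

√(Σ(x_i - y_i)²) = √((-2 - 1)² + (0 - (-1))²)
= √((-3)² + 1²) = √(9 + 1) = √10 ≈ 3.1623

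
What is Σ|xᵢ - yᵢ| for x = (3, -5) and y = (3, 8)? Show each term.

Σ|x_i - y_i| = |3 - 3| + |-5 - 8| = 0 + 13 = 13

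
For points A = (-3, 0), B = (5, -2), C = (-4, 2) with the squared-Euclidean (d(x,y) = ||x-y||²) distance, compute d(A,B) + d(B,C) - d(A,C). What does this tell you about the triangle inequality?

d(A,B) = 8² + 2² = 68, d(B,C) = 9² + 4² = 97, d(A,C) = 1² + 2² = 5.
d(A,B) + d(B,C) - d(A,C) = 68 + 97 - 5 = 165 - 5 = 160. This is ≥ 0, so the triangle inequality holds for these points.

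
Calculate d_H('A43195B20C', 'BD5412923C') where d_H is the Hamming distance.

Differing positions: 1, 2, 3, 4, 5, 6, 7, 9. Hamming distance = 8.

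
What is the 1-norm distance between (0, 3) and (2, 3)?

Σ|x_i - y_i| = |0 - 2| + |3 - 3| = 2 + 0 = 2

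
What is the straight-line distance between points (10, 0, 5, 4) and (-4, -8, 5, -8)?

√(Σ(x_i - y_i)²) = √((10 - (-4))² + (0 - (-8))² + (5 - 5)² + (4 - (-8))²)
= √(14² + 8² + 0² + 12²) = √(196 + 64 + 0 + 144) = √404 ≈ 20.0998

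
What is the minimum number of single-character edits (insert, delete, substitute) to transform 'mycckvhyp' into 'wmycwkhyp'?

Let D[i][j] be the edit distance between the first i characters of 'mycckvhyp' and the first j characters of 'wmycwkhyp', with D[i][0] = i, D[0][j] = j, and D[i][j] = D[i-1][j-1] if the characters match, else 1 + min(D[i-1][j], D[i][j-1], D[i-1][j-1]). Filling the table (rows: prefixes of 'mycckvhyp', columns: prefixes of 'wmycwkhyp'):
     ε  w  m  y  c  w  k  h  y  p
  ε  0  1  2  3  4  5  6  7  8  9
  m  1  1  1  2  3  4  5  6  7  8
  y  2  2  2  1  2  3  4  5  6  7
  c  3  3  3  2  1  2  3  4  5  6
  c  4  4  4  3  2  2  3  4  5  6
  k  5  5  5  4  3  3  2  3  4  5
  v  6  6  6  5  4  4  3  3  4  5
  h  7  7  7  6  5  5  4  3  4  5
  y  8  8  8  7  6  6  5  4  3  4
  p  9  9  9  8  7  7  6  5  4  3
The bottom-right entry gives D[9][9] = 3, so no sequence of fewer than 3 edits works. Backtracking through the table gives one optimal edit sequence (3 edits):
  mycckvhyp → wmycckvhyp (ins w @1)
  wmycckvhyp → wmycwkvhyp (sub c→w @5)
  wmycwkvhyp → wmycwkhyp (del v @7)
Edit distance = 3.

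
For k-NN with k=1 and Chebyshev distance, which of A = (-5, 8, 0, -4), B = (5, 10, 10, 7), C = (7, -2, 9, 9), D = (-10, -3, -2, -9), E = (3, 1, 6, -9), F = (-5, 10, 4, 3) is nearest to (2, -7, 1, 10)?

Distances: d(A) = 15, d(B) = 17, d(C) = 8, d(D) = 19, d(E) = 19, d(F) = 17. Nearest: C = (7, -2, 9, 9) with distance 8.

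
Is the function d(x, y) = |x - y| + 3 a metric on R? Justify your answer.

No. d fails identity of indiscernibles (specifically d(x,x) = 0): d(1, 1) = |1 - 1| + 3 = 0 + 3 = 3 ≠ 0.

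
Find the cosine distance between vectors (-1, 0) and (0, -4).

With u = (-1, 0), v = (0, -4):
u·v = (-1)·0 + 0·(-4) = 0 + 0 = 0.
|u| = √((-1)² + 0²) = √1, |v| = √(0² + (-4)²) = √16, so |u||v| = √(1·16) = √16 = 4.
cos θ = (u·v)/(|u||v|) = 0/4 = 0
Cosine distance = 1 - cos θ = 1 - 0 = 1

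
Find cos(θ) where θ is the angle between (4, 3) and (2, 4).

With u = (4, 3), v = (2, 4):
u·v = 4·2 + 3·4 = 8 + 12 = 20.
|u| = √(4² + 3²) = √25, |v| = √(2² + 4²) = √20, so |u||v| = √(25·20) = √500.
cos θ = (u·v)/(|u||v|) = 20/√500 ≈ 0.8944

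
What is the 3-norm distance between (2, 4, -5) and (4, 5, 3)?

(Σ|x_i - y_i|^3)^(1/3) = (|2 - 4|^3 + |4 - 5|^3 + |-5 - 3|^3)^(1/3)
= (2^3 + 1^3 + 8^3)^(1/3) = (8 + 1 + 512)^(1/3) = (521)^(1/3) ≈ 8.0466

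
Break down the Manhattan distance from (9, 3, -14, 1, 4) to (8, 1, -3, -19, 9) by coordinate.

Σ|x_i - y_i| = |9 - 8| + |3 - 1| + |-14 - (-3)| + |1 - (-19)| + |4 - 9| = 1 + 2 + 11 + 20 + 5 = 39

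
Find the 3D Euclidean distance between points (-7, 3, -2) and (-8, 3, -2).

√(Σ(x_i - y_i)²) = √((-7 - (-8))² + (3 - 3)² + (-2 - (-2))²)
= √(1² + 0² + 0²) = √(1 + 0 + 0) = √1 = 1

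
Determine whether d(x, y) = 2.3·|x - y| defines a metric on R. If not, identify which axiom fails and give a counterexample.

Yes. Since |x - y| is a metric on R and 2.3 > 0, the positive scalar multiple 2.3·|x - y| is also a metric: scaling by a positive constant preserves non-negativity, identity (d=0 ⟺ |x-y|=0 ⟺ x=y), symmetry, and the triangle inequality.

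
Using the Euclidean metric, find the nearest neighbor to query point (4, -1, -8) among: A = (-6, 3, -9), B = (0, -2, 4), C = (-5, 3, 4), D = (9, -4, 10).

Distances: d(A) ≈ 10.8167, d(B) ≈ 12.6886, d(C) ≈ 15.5242, d(D) ≈ 18.9209. Nearest: A = (-6, 3, -9) with distance 10.8167.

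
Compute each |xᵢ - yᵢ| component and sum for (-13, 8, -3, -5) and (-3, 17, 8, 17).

Σ|x_i - y_i| = |-13 - (-3)| + |8 - 17| + |-3 - 8| + |-5 - 17| = 10 + 9 + 11 + 22 = 52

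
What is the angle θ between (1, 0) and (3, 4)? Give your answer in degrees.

With u = (1, 0), v = (3, 4):
u·v = 1·3 + 0·4 = 3 + 0 = 3.
|u| = √(1² + 0²) = √1, |v| = √(3² + 4²) = √25, so |u||v| = √(1·25) = √25 = 5.
cos θ = (u·v)/(|u||v|) = 3/5 = 0.6
θ = arccos(0.6) ≈ 53.13°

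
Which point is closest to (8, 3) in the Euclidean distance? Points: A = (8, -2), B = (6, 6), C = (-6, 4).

Distances: d(A) = 5, d(B) ≈ 3.6056, d(C) ≈ 14.0357. Nearest: B = (6, 6) with distance 3.6056.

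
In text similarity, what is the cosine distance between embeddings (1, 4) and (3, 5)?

With u = (1, 4), v = (3, 5):
u·v = 1·3 + 4·5 = 3 + 20 = 23.
|u| = √(1² + 4²) = √17, |v| = √(3² + 5²) = √34, so |u||v| = √(17·34) = √578.
cos θ = (u·v)/(|u||v|) = 23/√578 ≈ 0.9567
Cosine distance = 1 - cos θ ≈ 1 - 0.9567 = 0.0433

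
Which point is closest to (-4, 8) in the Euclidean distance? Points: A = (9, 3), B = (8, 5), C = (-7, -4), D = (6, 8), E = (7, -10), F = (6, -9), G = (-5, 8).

Distances: d(A) ≈ 13.9284, d(B) ≈ 12.3693, d(C) ≈ 12.3693, d(D) = 10, d(E) ≈ 21.095, d(F) ≈ 19.7231, d(G) = 1. Nearest: G = (-5, 8) with distance 1.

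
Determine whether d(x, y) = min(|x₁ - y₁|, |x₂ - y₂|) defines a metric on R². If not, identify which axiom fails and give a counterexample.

No. d fails identity of indiscernibles: take x = (-5, 0) and y = (-5, 4). Then d(x,y) = min(|-5 - (-5)|, |0 - 4|) = min(0, 4) = 0, yet x ≠ y.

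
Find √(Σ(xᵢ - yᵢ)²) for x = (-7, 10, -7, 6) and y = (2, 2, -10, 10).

√(Σ(x_i - y_i)²) = √((-7 - 2)² + (10 - 2)² + (-7 - (-10))² + (6 - 10)²)
= √((-9)² + 8² + 3² + (-4)²) = √(81 + 64 + 9 + 16) = √170 ≈ 13.0384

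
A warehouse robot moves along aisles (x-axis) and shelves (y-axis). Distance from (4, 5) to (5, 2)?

Σ|x_i - y_i| = |4 - 5| + |5 - 2| = 1 + 3 = 4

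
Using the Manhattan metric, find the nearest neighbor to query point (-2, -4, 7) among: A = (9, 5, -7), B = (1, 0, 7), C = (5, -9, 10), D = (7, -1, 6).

Distances: d(A) = 34, d(B) = 7, d(C) = 15, d(D) = 13. Nearest: B = (1, 0, 7) with distance 7.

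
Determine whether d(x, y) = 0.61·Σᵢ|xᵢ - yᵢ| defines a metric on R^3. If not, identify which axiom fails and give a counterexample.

Yes. The L1 (Manhattan) norm induces a metric on R^3, and multiplying a metric by a positive constant 0.61 > 0 preserves all four axioms: non-negativity (0.61·||x-y|| ≥ 0), identity (0.61·||x-y|| = 0 ⟺ ||x-y|| = 0 ⟺ x = y), symmetry (||x-y|| = ||y-x||), and the triangle inequality (0.61·||x-z|| ≤ 0.61·||x-y|| + 0.61·||y-z||). So d is a metric.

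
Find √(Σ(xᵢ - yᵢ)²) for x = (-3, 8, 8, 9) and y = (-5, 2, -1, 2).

√(Σ(x_i - y_i)²) = √((-3 - (-5))² + (8 - 2)² + (8 - (-1))² + (9 - 2)²)
= √(2² + 6² + 9² + 7²) = √(4 + 36 + 81 + 49) = √170 ≈ 13.0384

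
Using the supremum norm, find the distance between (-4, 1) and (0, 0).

max(|x_i - y_i|) = max(|-4 - 0|, |1 - 0|) = max(4, 1) = 4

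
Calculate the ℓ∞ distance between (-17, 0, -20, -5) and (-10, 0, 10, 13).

max(|x_i - y_i|) = max(|-17 - (-10)|, |0 - 0|, |-20 - 10|, |-5 - 13|) = max(7, 0, 30, 18) = 30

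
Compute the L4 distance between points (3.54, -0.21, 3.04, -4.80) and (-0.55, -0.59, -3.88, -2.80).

(Σ|x_i - y_i|^4)^(1/4) = (|3.54 - (-0.55)|^4 + |-0.21 - (-0.59)|^4 + |3.04 - (-3.88)|^4 + |-4.8 - (-2.8)|^4)^(1/4)
= (4.09^4 + 0.38^4 + 6.92^4 + 2^4)^(1/4) ≈ (279.8293 + 0.0209 + 2293.1073 + 16)^(1/4) = (2588.9575)^(1/4) ≈ 7.1331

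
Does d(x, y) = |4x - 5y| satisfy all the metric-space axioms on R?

No. d fails symmetry: d(2, 4) = |4·2 - 5·4| = |-12| = 12, but d(4, 2) = |4·4 - 5·2| = |6| = 6. Since 12 ≠ 6, d(x,y) ≠ d(y,x) in general.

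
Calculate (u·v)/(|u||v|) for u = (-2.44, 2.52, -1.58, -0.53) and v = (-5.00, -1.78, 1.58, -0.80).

With u = (-2.44, 2.52, -1.58, -0.53), v = (-5.00, -1.78, 1.58, -0.80):
u·v = (-2.44)·(-5) + 2.52·(-1.78) + (-1.58)·1.58 + (-0.53)·(-0.8) = 12.2 + (-4.4856) + (-2.4964) + 0.424 = 5.642.
|u| = √((-2.44)² + 2.52² + (-1.58)² + (-0.53)²) = √(5.9536 + 6.3504 + 2.4964 + 0.2809) = √15.0813, |v| = √((-5)² + (-1.78)² + 1.58² + (-0.8)²) = √(25 + 3.1684 + 2.4964 + 0.64) = √31.3048.
cos θ = (u·v)/(|u||v|) = 5.642/(√15.0813·√31.3048) ≈ 0.2597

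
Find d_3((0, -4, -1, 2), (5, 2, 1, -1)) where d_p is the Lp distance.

(Σ|x_i - y_i|^3)^(1/3) = (|0 - 5|^3 + |-4 - 2|^3 + |-1 - 1|^3 + |2 - (-1)|^3)^(1/3)
= (5^3 + 6^3 + 2^3 + 3^3)^(1/3) = (125 + 216 + 8 + 27)^(1/3) = (376)^(1/3) ≈ 7.2177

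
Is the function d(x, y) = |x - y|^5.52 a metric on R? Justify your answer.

No. d(x,y) = |x-y|^5.52 fails the triangle inequality since p = 5.52 > 1. Counterexample: x = -5, y = 7, z = 16. d(x,z) = |-5 - 16|^5.52 = 21^5.52 ≈ 19890720.1385, but d(x,y) + d(y,z) = 12^5.52 + 9^5.52 ≈ 905900.4558 + 185105.214 = 1091005.6698. Since 19890720.1385 > 1091005.6698, the triangle inequality is violated.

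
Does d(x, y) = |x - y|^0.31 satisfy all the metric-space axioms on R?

Yes. With 0 < p = 0.31 ≤ 1, d(x,y) = |x-y|^0.31 is a metric on R. Non-negativity and symmetry are immediate; |x-y|^0.31 = 0 ⟺ |x-y| = 0 ⟺ x = y. For the triangle inequality, the function t ↦ t^0.31 is subadditive on [0,∞) when p ≤ 1, so |x-z|^0.31 ≤ (|x-y| + |y-z|)^0.31 ≤ |x-y|^0.31 + |y-z|^0.31.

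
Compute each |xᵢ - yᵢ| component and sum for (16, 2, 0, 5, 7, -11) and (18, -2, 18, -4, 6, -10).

Σ|x_i - y_i| = |16 - 18| + |2 - (-2)| + |0 - 18| + |5 - (-4)| + |7 - 6| + |-11 - (-10)| = 2 + 4 + 18 + 9 + 1 + 1 = 35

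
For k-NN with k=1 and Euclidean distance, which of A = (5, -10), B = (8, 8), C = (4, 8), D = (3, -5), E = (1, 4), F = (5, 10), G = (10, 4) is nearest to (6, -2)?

Distances: d(A) ≈ 8.0623, d(B) ≈ 10.198, d(C) ≈ 10.198, d(D) ≈ 4.2426, d(E) ≈ 7.8102, d(F) ≈ 12.0416, d(G) ≈ 7.2111. Nearest: D = (3, -5) with distance 4.2426.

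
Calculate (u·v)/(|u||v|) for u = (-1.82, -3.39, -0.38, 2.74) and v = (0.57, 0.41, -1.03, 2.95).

With u = (-1.82, -3.39, -0.38, 2.74), v = (0.57, 0.41, -1.03, 2.95):
u·v = (-1.82)·0.57 + (-3.39)·0.41 + (-0.38)·(-1.03) + 2.74·2.95 = (-1.0374) + (-1.3899) + 0.3914 + 8.083 = 6.0471.
|u| = √((-1.82)² + (-3.39)² + (-0.38)² + 2.74²) = √(3.3124 + 11.4921 + 0.1444 + 7.5076) = √22.4565, |v| = √(0.57² + 0.41² + (-1.03)² + 2.95²) = √(0.3249 + 0.1681 + 1.0609 + 8.7025) = √10.2564.
cos θ = (u·v)/(|u||v|) = 6.0471/(√22.4565·√10.2564) ≈ 0.3985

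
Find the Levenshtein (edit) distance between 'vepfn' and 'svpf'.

Let D[i][j] be the edit distance between the first i characters of 'vepfn' and the first j characters of 'svpf', with D[i][0] = i, D[0][j] = j, and D[i][j] = D[i-1][j-1] if the characters match, else 1 + min(D[i-1][j], D[i][j-1], D[i-1][j-1]). Filling the table (rows: prefixes of 'vepfn', columns: prefixes of 'svpf'):
     ε  s  v  p  f
  ε  0  1  2  3  4
  v  1  1  1  2  3
  e  2  2  2  2  3
  p  3  3  3  2  3
  f  4  4  4  3  2
  n  5  5  5  4  3
The bottom-right entry gives D[5][4] = 3, so no sequence of fewer than 3 edits works. Backtracking through the table gives one optimal edit sequence (3 edits):
  vepfn → sepfn (sub v→s @1)
  sepfn → svpfn (sub e→v @2)
  svpfn → svpf (del n @5)
Edit distance = 3.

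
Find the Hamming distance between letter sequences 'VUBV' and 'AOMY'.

Differing positions: 1, 2, 3, 4. Hamming distance = 4.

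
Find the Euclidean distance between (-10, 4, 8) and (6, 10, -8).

√(Σ(x_i - y_i)²) = √((-10 - 6)² + (4 - 10)² + (8 - (-8))²)
= √((-16)² + (-6)² + 16²) = √(256 + 36 + 256) = √548 ≈ 23.4094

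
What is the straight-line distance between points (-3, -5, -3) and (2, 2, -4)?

√(Σ(x_i - y_i)²) = √((-3 - 2)² + (-5 - 2)² + (-3 - (-4))²)
= √((-5)² + (-7)² + 1²) = √(25 + 49 + 1) = √75 ≈ 8.6603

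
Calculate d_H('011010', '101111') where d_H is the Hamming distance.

Differing positions: 1, 2, 4, 6. Hamming distance = 4.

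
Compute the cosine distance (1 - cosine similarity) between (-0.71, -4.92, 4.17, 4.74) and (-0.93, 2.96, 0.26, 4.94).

With u = (-0.71, -4.92, 4.17, 4.74), v = (-0.93, 2.96, 0.26, 4.94):
u·v = (-0.71)·(-0.93) + (-4.92)·2.96 + 4.17·0.26 + 4.74·4.94 = 0.6603 + (-14.5632) + 1.0842 + 23.4156 = 10.5969.
|u| = √((-0.71)² + (-4.92)² + 4.17² + 4.74²) = √(0.5041 + 24.2064 + 17.3889 + 22.4676) = √64.567, |v| = √((-0.93)² + 2.96² + 0.26² + 4.94²) = √(0.8649 + 8.7616 + 0.0676 + 24.4036) = √34.0977.
cos θ = (u·v)/(|u||v|) = 10.5969/(√64.567·√34.0977) ≈ 0.2258
Cosine distance = 1 - cos θ ≈ 1 - 0.2258 = 0.7742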